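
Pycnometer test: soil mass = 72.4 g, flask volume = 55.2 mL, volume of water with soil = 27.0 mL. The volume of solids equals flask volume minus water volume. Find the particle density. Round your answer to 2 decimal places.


Step 1: Volume of solids = flask volume - water volume with soil
Step 2: V_solids = 55.2 - 27.0 = 28.2 mL
Step 3: Particle density = mass / V_solids = 72.4 / 28.2 = 2.57 g/cm^3

2.57


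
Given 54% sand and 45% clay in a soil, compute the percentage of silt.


Step 1: sand + silt + clay = 100%
Step 2: silt = 100 - sand - clay
Step 3: silt = 100 - 54 - 45
Step 4: silt = 1%

1


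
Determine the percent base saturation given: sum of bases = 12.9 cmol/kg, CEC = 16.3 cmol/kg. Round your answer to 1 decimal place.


Step 1: BS = 100 * (sum of bases) / CEC
Step 2: BS = 100 * 12.9 / 16.3
Step 3: BS = 79.1%

79.1


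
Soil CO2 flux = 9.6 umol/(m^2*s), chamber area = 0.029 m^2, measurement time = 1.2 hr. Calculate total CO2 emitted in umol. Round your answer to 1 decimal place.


Step 1: Convert time to seconds: 1.2 hr * 3600 = 4320.0 s
Step 2: Total = flux * area * time_s
Step 3: Total = 9.6 * 0.029 * 4320.0
Step 4: Total = 1202.7 umol

1202.7


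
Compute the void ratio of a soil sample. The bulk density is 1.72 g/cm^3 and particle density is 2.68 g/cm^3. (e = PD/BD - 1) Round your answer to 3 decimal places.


Step 1: e = PD / BD - 1
Step 2: e = 2.68 / 1.72 - 1
Step 3: e = 1.55814 - 1
Step 4: e = 0.558

0.558


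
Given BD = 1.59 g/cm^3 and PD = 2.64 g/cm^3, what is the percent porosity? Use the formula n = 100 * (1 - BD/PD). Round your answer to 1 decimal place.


Step 1: Formula: n = 100 * (1 - BD / PD)
Step 2: n = 100 * (1 - 1.59 / 2.64)
Step 3: n = 100 * (1 - 0.60227)
Step 4: n = 39.8%

39.8


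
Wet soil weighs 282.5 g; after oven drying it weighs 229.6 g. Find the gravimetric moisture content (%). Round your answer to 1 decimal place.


Step 1: Water mass = wet - dry = 282.5 - 229.6 = 52.9 g
Step 2: w = 100 * water mass / dry mass
Step 3: w = 100 * 52.9 / 229.6 = 23.0%

23.0


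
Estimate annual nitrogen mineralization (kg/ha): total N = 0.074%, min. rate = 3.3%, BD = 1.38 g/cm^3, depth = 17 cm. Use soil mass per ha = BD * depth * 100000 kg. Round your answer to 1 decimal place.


Step 1: Soil mass per ha = BD * depth * 100000 = 1.38 * 17 * 100000 = 2346000 kg
Step 2: Total N pool = soil mass * N%/100 = 2346000 * 0.074/100 = 1736.04 kg/ha
Step 3: N mineralized = N pool * rate%/100 = 1736.04 * 3.3/100 = 57.3 kg/ha/yr

57.3


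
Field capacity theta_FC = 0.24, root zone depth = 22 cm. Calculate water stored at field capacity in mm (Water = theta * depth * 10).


Step 1: Water (mm) = theta_FC * depth (cm) * 10
Step 2: Water = 0.24 * 22 * 10
Step 3: Water = 52.8 mm

52.8


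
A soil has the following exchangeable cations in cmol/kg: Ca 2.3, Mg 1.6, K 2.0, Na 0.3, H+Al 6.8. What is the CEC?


Step 1: CEC = Ca + Mg + K + Na + (H+Al)
Step 2: CEC = 2.3 + 1.6 + 2.0 + 0.3 + 6.8
Step 3: CEC = 13.0 cmol/kg

13.0


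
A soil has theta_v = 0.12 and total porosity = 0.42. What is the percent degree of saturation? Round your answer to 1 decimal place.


Step 1: S = 100 * theta_v / n
Step 2: S = 100 * 0.12 / 0.42
Step 3: S = 28.6%

28.6


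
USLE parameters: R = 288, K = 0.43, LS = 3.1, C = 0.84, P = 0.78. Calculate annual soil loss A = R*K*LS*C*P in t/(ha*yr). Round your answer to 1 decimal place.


Step 1: A = R * K * LS * C * P
Step 2: R * K = 288 * 0.43 = 123.84
Step 3: (R*K) * LS = 123.84 * 3.1 = 383.904
Step 4: * C * P = 383.904 * 0.84 * 0.78 = 251.5
Step 5: A = 251.5 t/(ha*yr)

251.5


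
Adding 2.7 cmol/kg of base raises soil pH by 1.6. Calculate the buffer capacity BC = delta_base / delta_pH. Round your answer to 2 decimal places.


Step 1: BC = change in base / change in pH
Step 2: BC = 2.7 / 1.6
Step 3: BC = 1.69 cmol/(kg*pH unit)

1.69


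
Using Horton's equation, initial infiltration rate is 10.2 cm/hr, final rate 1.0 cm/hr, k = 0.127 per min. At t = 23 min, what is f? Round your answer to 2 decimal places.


Step 1: f = fc + (f0 - fc) * exp(-k * t)
Step 2: exp(-0.127 * 23) = 0.05388
Step 3: f = 1.0 + (10.2 - 1.0) * 0.05388
Step 4: f = 1.0 + 9.2 * 0.05388
Step 5: f = 1.5 cm/hr

1.5


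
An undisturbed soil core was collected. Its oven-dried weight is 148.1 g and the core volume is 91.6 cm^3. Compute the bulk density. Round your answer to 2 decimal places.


Step 1: Identify the formula: BD = dry mass / volume
Step 2: Substitute values: BD = 148.1 / 91.6
Step 3: BD = 1.62 g/cm^3

1.62


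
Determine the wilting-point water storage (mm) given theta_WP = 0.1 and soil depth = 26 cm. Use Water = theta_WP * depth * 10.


Step 1: Water (mm) = theta_WP * depth * 10
Step 2: Water = 0.1 * 26 * 10
Step 3: Water = 26.0 mm

26.0


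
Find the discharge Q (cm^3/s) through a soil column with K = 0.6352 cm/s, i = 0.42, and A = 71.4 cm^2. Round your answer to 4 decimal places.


Step 1: Apply Darcy's law: Q = K * i * A
Step 2: Q = 0.6352 * 0.42 * 71.4
Step 3: Q = 19.0484 cm^3/s

19.0484


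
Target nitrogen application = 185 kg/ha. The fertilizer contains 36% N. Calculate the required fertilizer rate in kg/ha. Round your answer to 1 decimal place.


Step 1: Fertilizer rate = target N / (N content / 100)
Step 2: Rate = 185 / (36 / 100)
Step 3: Rate = 185 / 0.36
Step 4: Rate = 513.9 kg/ha

513.9


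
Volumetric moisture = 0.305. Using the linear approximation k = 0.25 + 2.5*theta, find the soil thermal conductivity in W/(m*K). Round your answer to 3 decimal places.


Step 1: k = 0.25 + 2.5 * theta
Step 2: k = 0.25 + 2.5 * 0.305
Step 3: k = 0.25 + 0.763
Step 4: k = 1.013 W/(m*K)

1.013


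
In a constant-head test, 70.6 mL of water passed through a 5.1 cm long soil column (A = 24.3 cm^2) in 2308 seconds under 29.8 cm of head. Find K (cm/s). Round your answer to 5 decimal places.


Step 1: K = Q * L / (A * t * h)
Step 2: Numerator = 70.6 * 5.1 = 360.06
Step 3: Denominator = 24.3 * 2308 * 29.8 = 1671315.12
Step 4: K = 360.06 / 1671315.12 = 0.00022 cm/s

0.00022


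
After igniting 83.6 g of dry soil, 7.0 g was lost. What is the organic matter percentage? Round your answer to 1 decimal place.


Step 1: OM% = 100 * LOI / sample mass
Step 2: OM = 100 * 7.0 / 83.6
Step 3: OM = 8.4%

8.4


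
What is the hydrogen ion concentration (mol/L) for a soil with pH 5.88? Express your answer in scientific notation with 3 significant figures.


Step 1: [H+] = 10^(-pH)
Step 2: [H+] = 10^(-5.88)
Step 3: [H+] = 1.32e-06 mol/L

1.32e-06


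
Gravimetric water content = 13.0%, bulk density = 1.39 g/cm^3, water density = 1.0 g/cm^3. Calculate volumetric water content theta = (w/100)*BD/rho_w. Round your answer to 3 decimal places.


Step 1: theta = (w / 100) * BD / rho_w
Step 2: theta = (13.0 / 100) * 1.39 / 1.0
Step 3: theta = 0.13 * 1.39
Step 4: theta = 0.181

0.181


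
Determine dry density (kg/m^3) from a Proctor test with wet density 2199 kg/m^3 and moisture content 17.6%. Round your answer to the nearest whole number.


Step 1: Dry density = wet density / (1 + w/100)
Step 2: Dry density = 2199 / (1 + 17.6/100)
Step 3: Dry density = 2199 / 1.176
Step 4: Dry density = 1870 kg/m^3

1870


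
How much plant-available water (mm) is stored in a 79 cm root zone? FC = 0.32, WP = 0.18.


Step 1: Available water = (FC - WP) * depth * 10
Step 2: AW = (0.32 - 0.18) * 79 * 10
Step 3: AW = 0.14 * 79 * 10
Step 4: AW = 110.6 mm

110.6


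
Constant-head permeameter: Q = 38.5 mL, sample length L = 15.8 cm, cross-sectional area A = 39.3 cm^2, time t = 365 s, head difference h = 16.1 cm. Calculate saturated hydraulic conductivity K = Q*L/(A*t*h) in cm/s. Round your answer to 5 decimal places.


Step 1: K = Q * L / (A * t * h)
Step 2: Numerator = 38.5 * 15.8 = 608.3
Step 3: Denominator = 39.3 * 365 * 16.1 = 230946.45
Step 4: K = 608.3 / 230946.45 = 0.00263 cm/s

0.00263


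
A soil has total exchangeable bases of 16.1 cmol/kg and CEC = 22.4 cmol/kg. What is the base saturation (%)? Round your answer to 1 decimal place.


Step 1: BS = 100 * (sum of bases) / CEC
Step 2: BS = 100 * 16.1 / 22.4
Step 3: BS = 71.9%

71.9


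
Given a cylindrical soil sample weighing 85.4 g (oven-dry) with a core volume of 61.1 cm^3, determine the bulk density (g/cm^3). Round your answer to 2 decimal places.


Step 1: Identify the formula: BD = dry mass / volume
Step 2: Substitute values: BD = 85.4 / 61.1
Step 3: BD = 1.4 g/cm^3

1.4


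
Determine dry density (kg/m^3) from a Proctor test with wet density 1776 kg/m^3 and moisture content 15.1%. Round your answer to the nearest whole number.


Step 1: Dry density = wet density / (1 + w/100)
Step 2: Dry density = 1776 / (1 + 15.1/100)
Step 3: Dry density = 1776 / 1.151
Step 4: Dry density = 1543 kg/m^3

1543


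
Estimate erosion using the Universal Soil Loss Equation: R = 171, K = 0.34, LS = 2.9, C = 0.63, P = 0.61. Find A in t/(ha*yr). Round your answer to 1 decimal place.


Step 1: A = R * K * LS * C * P
Step 2: R * K = 171 * 0.34 = 58.14
Step 3: (R*K) * LS = 58.14 * 2.9 = 168.606
Step 4: * C * P = 168.606 * 0.63 * 0.61 = 64.8
Step 5: A = 64.8 t/(ha*yr)

64.8


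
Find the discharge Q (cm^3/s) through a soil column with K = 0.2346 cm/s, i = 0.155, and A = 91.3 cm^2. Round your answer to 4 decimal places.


Step 1: Apply Darcy's law: Q = K * i * A
Step 2: Q = 0.2346 * 0.155 * 91.3
Step 3: Q = 3.3199 cm^3/s

3.3199


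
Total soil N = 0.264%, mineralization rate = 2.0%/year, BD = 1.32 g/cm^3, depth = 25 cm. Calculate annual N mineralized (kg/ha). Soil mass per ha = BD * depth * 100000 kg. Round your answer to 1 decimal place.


Step 1: Soil mass per ha = BD * depth * 100000 = 1.32 * 25 * 100000 = 3300000 kg
Step 2: Total N pool = soil mass * N%/100 = 3300000 * 0.264/100 = 8712.0 kg/ha
Step 3: N mineralized = N pool * rate%/100 = 8712.0 * 2.0/100 = 174.2 kg/ha/yr

174.2


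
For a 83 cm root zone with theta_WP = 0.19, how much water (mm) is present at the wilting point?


Step 1: Water (mm) = theta_WP * depth * 10
Step 2: Water = 0.19 * 83 * 10
Step 3: Water = 157.7 mm

157.7


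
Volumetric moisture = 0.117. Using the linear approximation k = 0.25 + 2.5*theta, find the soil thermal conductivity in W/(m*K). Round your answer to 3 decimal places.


Step 1: k = 0.25 + 2.5 * theta
Step 2: k = 0.25 + 2.5 * 0.117
Step 3: k = 0.25 + 0.293
Step 4: k = 0.543 W/(m*K)

0.543


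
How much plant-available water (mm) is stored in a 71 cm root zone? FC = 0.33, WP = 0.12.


Step 1: Available water = (FC - WP) * depth * 10
Step 2: AW = (0.33 - 0.12) * 71 * 10
Step 3: AW = 0.21 * 71 * 10
Step 4: AW = 149.1 mm

149.1


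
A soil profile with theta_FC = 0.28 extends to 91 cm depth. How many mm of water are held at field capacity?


Step 1: Water (mm) = theta_FC * depth (cm) * 10
Step 2: Water = 0.28 * 91 * 10
Step 3: Water = 254.8 mm

254.8


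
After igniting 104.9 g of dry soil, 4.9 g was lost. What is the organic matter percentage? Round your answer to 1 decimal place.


Step 1: OM% = 100 * LOI / sample mass
Step 2: OM = 100 * 4.9 / 104.9
Step 3: OM = 4.7%

4.7


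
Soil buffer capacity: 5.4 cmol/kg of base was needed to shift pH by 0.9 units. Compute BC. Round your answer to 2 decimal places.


Step 1: BC = change in base / change in pH
Step 2: BC = 5.4 / 0.9
Step 3: BC = 6.0 cmol/(kg*pH unit)

6.0


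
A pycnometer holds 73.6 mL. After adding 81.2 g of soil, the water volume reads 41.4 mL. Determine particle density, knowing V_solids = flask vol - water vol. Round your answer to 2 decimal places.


Step 1: Volume of solids = flask volume - water volume with soil
Step 2: V_solids = 73.6 - 41.4 = 32.2 mL
Step 3: Particle density = mass / V_solids = 81.2 / 32.2 = 2.52 g/cm^3

2.52


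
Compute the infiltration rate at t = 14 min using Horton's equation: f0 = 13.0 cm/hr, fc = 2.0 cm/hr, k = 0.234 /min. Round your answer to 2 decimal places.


Step 1: f = fc + (f0 - fc) * exp(-k * t)
Step 2: exp(-0.234 * 14) = 0.037779
Step 3: f = 2.0 + (13.0 - 2.0) * 0.037779
Step 4: f = 2.0 + 11.0 * 0.037779
Step 5: f = 2.42 cm/hr

2.42


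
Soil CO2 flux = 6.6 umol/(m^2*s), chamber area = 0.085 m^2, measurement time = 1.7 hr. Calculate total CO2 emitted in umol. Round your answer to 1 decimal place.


Step 1: Convert time to seconds: 1.7 hr * 3600 = 6120.0 s
Step 2: Total = flux * area * time_s
Step 3: Total = 6.6 * 0.085 * 6120.0
Step 4: Total = 3433.3 umol

3433.3


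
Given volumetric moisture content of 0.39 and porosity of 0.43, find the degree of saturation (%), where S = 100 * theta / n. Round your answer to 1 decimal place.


Step 1: S = 100 * theta_v / n
Step 2: S = 100 * 0.39 / 0.43
Step 3: S = 90.7%

90.7


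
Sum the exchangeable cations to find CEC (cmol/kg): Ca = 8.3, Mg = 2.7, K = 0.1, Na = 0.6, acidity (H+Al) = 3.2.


Step 1: CEC = Ca + Mg + K + Na + (H+Al)
Step 2: CEC = 8.3 + 2.7 + 0.1 + 0.6 + 3.2
Step 3: CEC = 14.9 cmol/kg

14.9


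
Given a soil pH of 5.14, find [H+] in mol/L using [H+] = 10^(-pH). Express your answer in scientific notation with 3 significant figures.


Step 1: [H+] = 10^(-pH)
Step 2: [H+] = 10^(-5.14)
Step 3: [H+] = 7.24e-06 mol/L

7.24e-06


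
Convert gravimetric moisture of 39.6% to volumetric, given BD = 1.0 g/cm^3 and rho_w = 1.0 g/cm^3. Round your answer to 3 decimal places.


Step 1: theta = (w / 100) * BD / rho_w
Step 2: theta = (39.6 / 100) * 1.0 / 1.0
Step 3: theta = 0.396 * 1.0
Step 4: theta = 0.396

0.396


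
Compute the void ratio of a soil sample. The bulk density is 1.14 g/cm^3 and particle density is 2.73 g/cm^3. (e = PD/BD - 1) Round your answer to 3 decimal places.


Step 1: e = PD / BD - 1
Step 2: e = 2.73 / 1.14 - 1
Step 3: e = 2.39474 - 1
Step 4: e = 1.395

1.395


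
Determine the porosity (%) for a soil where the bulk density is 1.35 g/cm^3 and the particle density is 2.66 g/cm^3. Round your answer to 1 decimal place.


Step 1: Formula: n = 100 * (1 - BD / PD)
Step 2: n = 100 * (1 - 1.35 / 2.66)
Step 3: n = 100 * (1 - 0.50752)
Step 4: n = 49.2%

49.2


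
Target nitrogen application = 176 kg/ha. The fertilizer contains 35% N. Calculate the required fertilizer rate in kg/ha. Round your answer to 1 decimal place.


Step 1: Fertilizer rate = target N / (N content / 100)
Step 2: Rate = 176 / (35 / 100)
Step 3: Rate = 176 / 0.35
Step 4: Rate = 502.9 kg/ha

502.9


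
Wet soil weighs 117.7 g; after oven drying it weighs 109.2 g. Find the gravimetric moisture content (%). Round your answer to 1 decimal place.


Step 1: Water mass = wet - dry = 117.7 - 109.2 = 8.5 g
Step 2: w = 100 * water mass / dry mass
Step 3: w = 100 * 8.5 / 109.2 = 7.8%

7.8


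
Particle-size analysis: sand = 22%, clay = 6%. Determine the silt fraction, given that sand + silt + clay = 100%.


Step 1: sand + silt + clay = 100%
Step 2: silt = 100 - sand - clay
Step 3: silt = 100 - 22 - 6
Step 4: silt = 72%

72


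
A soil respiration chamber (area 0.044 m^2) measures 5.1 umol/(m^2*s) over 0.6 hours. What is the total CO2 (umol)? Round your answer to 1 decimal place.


Step 1: Convert time to seconds: 0.6 hr * 3600 = 2160.0 s
Step 2: Total = flux * area * time_s
Step 3: Total = 5.1 * 0.044 * 2160.0
Step 4: Total = 484.7 umol

484.7


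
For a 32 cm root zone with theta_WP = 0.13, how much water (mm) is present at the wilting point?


Step 1: Water (mm) = theta_WP * depth * 10
Step 2: Water = 0.13 * 32 * 10
Step 3: Water = 41.6 mm

41.6


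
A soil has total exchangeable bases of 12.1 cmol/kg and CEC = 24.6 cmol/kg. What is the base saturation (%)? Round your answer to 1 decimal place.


Step 1: BS = 100 * (sum of bases) / CEC
Step 2: BS = 100 * 12.1 / 24.6
Step 3: BS = 49.2%

49.2


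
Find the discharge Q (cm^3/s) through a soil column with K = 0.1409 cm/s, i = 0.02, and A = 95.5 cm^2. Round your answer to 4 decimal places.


Step 1: Apply Darcy's law: Q = K * i * A
Step 2: Q = 0.1409 * 0.02 * 95.5
Step 3: Q = 0.2691 cm^3/s

0.2691


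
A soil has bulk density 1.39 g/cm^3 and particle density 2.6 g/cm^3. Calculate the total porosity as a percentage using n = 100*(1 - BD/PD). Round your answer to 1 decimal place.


Step 1: Formula: n = 100 * (1 - BD / PD)
Step 2: n = 100 * (1 - 1.39 / 2.6)
Step 3: n = 100 * (1 - 0.53462)
Step 4: n = 46.5%

46.5


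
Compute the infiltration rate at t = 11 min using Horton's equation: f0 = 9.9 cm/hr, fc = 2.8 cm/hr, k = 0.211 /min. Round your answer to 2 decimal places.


Step 1: f = fc + (f0 - fc) * exp(-k * t)
Step 2: exp(-0.211 * 11) = 0.098175
Step 3: f = 2.8 + (9.9 - 2.8) * 0.098175
Step 4: f = 2.8 + 7.1 * 0.098175
Step 5: f = 3.5 cm/hr

3.5


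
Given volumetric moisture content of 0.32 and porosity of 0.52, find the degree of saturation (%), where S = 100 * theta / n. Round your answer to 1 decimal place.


Step 1: S = 100 * theta_v / n
Step 2: S = 100 * 0.32 / 0.52
Step 3: S = 61.5%

61.5


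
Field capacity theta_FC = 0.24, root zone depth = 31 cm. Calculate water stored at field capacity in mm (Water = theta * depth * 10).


Step 1: Water (mm) = theta_FC * depth (cm) * 10
Step 2: Water = 0.24 * 31 * 10
Step 3: Water = 74.4 mm

74.4


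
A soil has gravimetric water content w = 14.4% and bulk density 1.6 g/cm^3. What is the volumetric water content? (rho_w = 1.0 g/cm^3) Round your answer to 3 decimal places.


Step 1: theta = (w / 100) * BD / rho_w
Step 2: theta = (14.4 / 100) * 1.6 / 1.0
Step 3: theta = 0.144 * 1.6
Step 4: theta = 0.23

0.23


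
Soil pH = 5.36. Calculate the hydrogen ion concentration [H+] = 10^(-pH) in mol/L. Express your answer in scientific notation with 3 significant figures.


Step 1: [H+] = 10^(-pH)
Step 2: [H+] = 10^(-5.36)
Step 3: [H+] = 4.37e-06 mol/L

4.37e-06


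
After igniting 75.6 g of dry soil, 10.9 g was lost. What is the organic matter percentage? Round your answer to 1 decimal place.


Step 1: OM% = 100 * LOI / sample mass
Step 2: OM = 100 * 10.9 / 75.6
Step 3: OM = 14.4%

14.4


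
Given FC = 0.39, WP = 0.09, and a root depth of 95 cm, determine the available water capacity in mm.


Step 1: Available water = (FC - WP) * depth * 10
Step 2: AW = (0.39 - 0.09) * 95 * 10
Step 3: AW = 0.3 * 95 * 10
Step 4: AW = 285.0 mm

285.0


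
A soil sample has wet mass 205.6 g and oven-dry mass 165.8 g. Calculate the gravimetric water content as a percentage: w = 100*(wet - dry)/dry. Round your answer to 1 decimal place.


Step 1: Water mass = wet - dry = 205.6 - 165.8 = 39.8 g
Step 2: w = 100 * water mass / dry mass
Step 3: w = 100 * 39.8 / 165.8 = 24.0%

24.0


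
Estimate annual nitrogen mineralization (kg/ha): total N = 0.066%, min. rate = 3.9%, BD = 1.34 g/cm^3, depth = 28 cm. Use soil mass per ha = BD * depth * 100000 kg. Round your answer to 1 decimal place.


Step 1: Soil mass per ha = BD * depth * 100000 = 1.34 * 28 * 100000 = 3752000 kg
Step 2: Total N pool = soil mass * N%/100 = 3752000 * 0.066/100 = 2476.32 kg/ha
Step 3: N mineralized = N pool * rate%/100 = 2476.32 * 3.9/100 = 96.6 kg/ha/yr

96.6


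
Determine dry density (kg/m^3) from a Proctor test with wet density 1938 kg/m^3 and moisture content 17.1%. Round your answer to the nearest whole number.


Step 1: Dry density = wet density / (1 + w/100)
Step 2: Dry density = 1938 / (1 + 17.1/100)
Step 3: Dry density = 1938 / 1.171
Step 4: Dry density = 1655 kg/m^3

1655


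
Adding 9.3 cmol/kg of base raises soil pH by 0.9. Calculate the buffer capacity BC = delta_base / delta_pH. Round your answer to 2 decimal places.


Step 1: BC = change in base / change in pH
Step 2: BC = 9.3 / 0.9
Step 3: BC = 10.33 cmol/(kg*pH unit)

10.33


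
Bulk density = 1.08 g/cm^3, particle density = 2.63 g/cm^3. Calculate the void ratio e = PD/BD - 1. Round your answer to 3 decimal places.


Step 1: e = PD / BD - 1
Step 2: e = 2.63 / 1.08 - 1
Step 3: e = 2.43519 - 1
Step 4: e = 1.435

1.435


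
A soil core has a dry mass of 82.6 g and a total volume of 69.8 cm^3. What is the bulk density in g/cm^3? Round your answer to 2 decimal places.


Step 1: Identify the formula: BD = dry mass / volume
Step 2: Substitute values: BD = 82.6 / 69.8
Step 3: BD = 1.18 g/cm^3

1.18


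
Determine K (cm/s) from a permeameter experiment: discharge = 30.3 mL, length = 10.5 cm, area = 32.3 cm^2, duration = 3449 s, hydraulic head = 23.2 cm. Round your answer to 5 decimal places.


Step 1: K = Q * L / (A * t * h)
Step 2: Numerator = 30.3 * 10.5 = 318.15
Step 3: Denominator = 32.3 * 3449 * 23.2 = 2584542.64
Step 4: K = 318.15 / 2584542.64 = 0.00012 cm/s

0.00012


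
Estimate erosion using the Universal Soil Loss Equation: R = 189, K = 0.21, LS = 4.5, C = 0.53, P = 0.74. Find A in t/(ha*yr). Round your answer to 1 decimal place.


Step 1: A = R * K * LS * C * P
Step 2: R * K = 189 * 0.21 = 39.69
Step 3: (R*K) * LS = 39.69 * 4.5 = 178.605
Step 4: * C * P = 178.605 * 0.53 * 0.74 = 70.0
Step 5: A = 70.0 t/(ha*yr)

70.0


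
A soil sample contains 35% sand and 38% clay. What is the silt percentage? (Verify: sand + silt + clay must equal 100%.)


Step 1: sand + silt + clay = 100%
Step 2: silt = 100 - sand - clay
Step 3: silt = 100 - 35 - 38
Step 4: silt = 27%

27


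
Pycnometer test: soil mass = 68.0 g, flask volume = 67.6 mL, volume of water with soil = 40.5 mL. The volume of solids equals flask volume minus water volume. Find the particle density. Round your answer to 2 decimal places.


Step 1: Volume of solids = flask volume - water volume with soil
Step 2: V_solids = 67.6 - 40.5 = 27.1 mL
Step 3: Particle density = mass / V_solids = 68.0 / 27.1 = 2.51 g/cm^3

2.51


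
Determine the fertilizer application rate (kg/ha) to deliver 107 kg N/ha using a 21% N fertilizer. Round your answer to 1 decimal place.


Step 1: Fertilizer rate = target N / (N content / 100)
Step 2: Rate = 107 / (21 / 100)
Step 3: Rate = 107 / 0.21
Step 4: Rate = 509.5 kg/ha

509.5


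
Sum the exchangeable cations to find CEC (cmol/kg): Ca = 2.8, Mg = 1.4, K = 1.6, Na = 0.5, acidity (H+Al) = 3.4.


Step 1: CEC = Ca + Mg + K + Na + (H+Al)
Step 2: CEC = 2.8 + 1.4 + 1.6 + 0.5 + 3.4
Step 3: CEC = 9.7 cmol/kg

9.7


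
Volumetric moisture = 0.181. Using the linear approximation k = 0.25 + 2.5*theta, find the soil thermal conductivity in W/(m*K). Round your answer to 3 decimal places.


Step 1: k = 0.25 + 2.5 * theta
Step 2: k = 0.25 + 2.5 * 0.181
Step 3: k = 0.25 + 0.453
Step 4: k = 0.703 W/(m*K)

0.703


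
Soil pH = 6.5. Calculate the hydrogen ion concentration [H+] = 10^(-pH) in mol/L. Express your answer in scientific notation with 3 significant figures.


Step 1: [H+] = 10^(-pH)
Step 2: [H+] = 10^(-6.5)
Step 3: [H+] = 3.16e-07 mol/L

3.16e-07


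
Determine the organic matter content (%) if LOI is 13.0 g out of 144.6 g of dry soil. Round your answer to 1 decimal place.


Step 1: OM% = 100 * LOI / sample mass
Step 2: OM = 100 * 13.0 / 144.6
Step 3: OM = 9.0%

9.0


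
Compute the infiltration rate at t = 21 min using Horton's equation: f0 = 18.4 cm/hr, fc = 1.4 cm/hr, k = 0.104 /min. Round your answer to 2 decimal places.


Step 1: f = fc + (f0 - fc) * exp(-k * t)
Step 2: exp(-0.104 * 21) = 0.11259
Step 3: f = 1.4 + (18.4 - 1.4) * 0.11259
Step 4: f = 1.4 + 17.0 * 0.11259
Step 5: f = 3.31 cm/hr

3.31


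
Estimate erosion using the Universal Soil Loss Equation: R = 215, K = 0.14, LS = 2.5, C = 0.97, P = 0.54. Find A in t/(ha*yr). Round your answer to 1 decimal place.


Step 1: A = R * K * LS * C * P
Step 2: R * K = 215 * 0.14 = 30.1
Step 3: (R*K) * LS = 30.1 * 2.5 = 75.25
Step 4: * C * P = 75.25 * 0.97 * 0.54 = 39.4
Step 5: A = 39.4 t/(ha*yr)

39.4


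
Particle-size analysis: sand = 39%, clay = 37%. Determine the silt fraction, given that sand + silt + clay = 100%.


Step 1: sand + silt + clay = 100%
Step 2: silt = 100 - sand - clay
Step 3: silt = 100 - 39 - 37
Step 4: silt = 24%

24


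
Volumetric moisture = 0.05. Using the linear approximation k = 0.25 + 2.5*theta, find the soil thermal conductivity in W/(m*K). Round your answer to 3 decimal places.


Step 1: k = 0.25 + 2.5 * theta
Step 2: k = 0.25 + 2.5 * 0.05
Step 3: k = 0.25 + 0.125
Step 4: k = 0.375 W/(m*K)

0.375


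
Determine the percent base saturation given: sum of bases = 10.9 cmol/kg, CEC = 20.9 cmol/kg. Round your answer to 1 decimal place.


Step 1: BS = 100 * (sum of bases) / CEC
Step 2: BS = 100 * 10.9 / 20.9
Step 3: BS = 52.2%

52.2


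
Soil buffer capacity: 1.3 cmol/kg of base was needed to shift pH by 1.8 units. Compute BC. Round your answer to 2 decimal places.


Step 1: BC = change in base / change in pH
Step 2: BC = 1.3 / 1.8
Step 3: BC = 0.72 cmol/(kg*pH unit)

0.72


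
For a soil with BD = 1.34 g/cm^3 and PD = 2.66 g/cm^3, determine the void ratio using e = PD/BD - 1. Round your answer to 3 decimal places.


Step 1: e = PD / BD - 1
Step 2: e = 2.66 / 1.34 - 1
Step 3: e = 1.98507 - 1
Step 4: e = 0.985

0.985


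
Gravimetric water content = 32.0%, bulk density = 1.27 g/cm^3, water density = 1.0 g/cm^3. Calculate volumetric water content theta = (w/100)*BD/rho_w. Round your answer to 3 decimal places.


Step 1: theta = (w / 100) * BD / rho_w
Step 2: theta = (32.0 / 100) * 1.27 / 1.0
Step 3: theta = 0.32 * 1.27
Step 4: theta = 0.406

0.406


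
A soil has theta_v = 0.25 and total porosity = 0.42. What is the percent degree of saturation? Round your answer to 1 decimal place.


Step 1: S = 100 * theta_v / n
Step 2: S = 100 * 0.25 / 0.42
Step 3: S = 59.5%

59.5


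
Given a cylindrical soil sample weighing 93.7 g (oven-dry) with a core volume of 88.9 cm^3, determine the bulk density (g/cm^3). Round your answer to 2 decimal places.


Step 1: Identify the formula: BD = dry mass / volume
Step 2: Substitute values: BD = 93.7 / 88.9
Step 3: BD = 1.05 g/cm^3

1.05


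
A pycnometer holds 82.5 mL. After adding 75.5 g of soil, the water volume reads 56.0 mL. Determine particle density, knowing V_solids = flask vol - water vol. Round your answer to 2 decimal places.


Step 1: Volume of solids = flask volume - water volume with soil
Step 2: V_solids = 82.5 - 56.0 = 26.5 mL
Step 3: Particle density = mass / V_solids = 75.5 / 26.5 = 2.85 g/cm^3

2.85


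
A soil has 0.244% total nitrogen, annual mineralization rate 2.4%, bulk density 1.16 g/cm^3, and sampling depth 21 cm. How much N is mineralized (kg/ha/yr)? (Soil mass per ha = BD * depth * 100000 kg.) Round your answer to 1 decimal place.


Step 1: Soil mass per ha = BD * depth * 100000 = 1.16 * 21 * 100000 = 2436000 kg
Step 2: Total N pool = soil mass * N%/100 = 2436000 * 0.244/100 = 5943.84 kg/ha
Step 3: N mineralized = N pool * rate%/100 = 5943.84 * 2.4/100 = 142.7 kg/ha/yr

142.7


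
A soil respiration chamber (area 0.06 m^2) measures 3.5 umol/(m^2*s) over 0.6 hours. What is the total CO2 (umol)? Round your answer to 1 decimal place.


Step 1: Convert time to seconds: 0.6 hr * 3600 = 2160.0 s
Step 2: Total = flux * area * time_s
Step 3: Total = 3.5 * 0.06 * 2160.0
Step 4: Total = 453.6 umol

453.6


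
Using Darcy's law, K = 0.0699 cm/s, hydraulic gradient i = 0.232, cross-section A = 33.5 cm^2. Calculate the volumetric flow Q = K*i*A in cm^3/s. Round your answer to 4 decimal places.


Step 1: Apply Darcy's law: Q = K * i * A
Step 2: Q = 0.0699 * 0.232 * 33.5
Step 3: Q = 0.5433 cm^3/s

0.5433


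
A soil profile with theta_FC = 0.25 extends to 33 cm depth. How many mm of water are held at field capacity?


Step 1: Water (mm) = theta_FC * depth (cm) * 10
Step 2: Water = 0.25 * 33 * 10
Step 3: Water = 82.5 mm

82.5


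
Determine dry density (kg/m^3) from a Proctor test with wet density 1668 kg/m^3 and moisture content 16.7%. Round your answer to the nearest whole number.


Step 1: Dry density = wet density / (1 + w/100)
Step 2: Dry density = 1668 / (1 + 16.7/100)
Step 3: Dry density = 1668 / 1.167
Step 4: Dry density = 1429 kg/m^3

1429


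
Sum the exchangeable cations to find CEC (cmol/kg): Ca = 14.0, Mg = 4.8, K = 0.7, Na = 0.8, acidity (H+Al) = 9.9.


Step 1: CEC = Ca + Mg + K + Na + (H+Al)
Step 2: CEC = 14.0 + 4.8 + 0.7 + 0.8 + 9.9
Step 3: CEC = 30.2 cmol/kg

30.2


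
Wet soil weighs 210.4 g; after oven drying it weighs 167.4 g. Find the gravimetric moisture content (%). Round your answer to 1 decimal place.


Step 1: Water mass = wet - dry = 210.4 - 167.4 = 43.0 g
Step 2: w = 100 * water mass / dry mass
Step 3: w = 100 * 43.0 / 167.4 = 25.7%

25.7


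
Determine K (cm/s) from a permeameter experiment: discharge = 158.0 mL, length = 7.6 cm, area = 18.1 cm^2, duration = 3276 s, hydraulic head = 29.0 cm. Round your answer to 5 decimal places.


Step 1: K = Q * L / (A * t * h)
Step 2: Numerator = 158.0 * 7.6 = 1200.8
Step 3: Denominator = 18.1 * 3276 * 29.0 = 1719572.4
Step 4: K = 1200.8 / 1719572.4 = 0.0007 cm/s

0.0007


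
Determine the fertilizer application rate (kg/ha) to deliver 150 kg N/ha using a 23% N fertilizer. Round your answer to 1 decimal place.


Step 1: Fertilizer rate = target N / (N content / 100)
Step 2: Rate = 150 / (23 / 100)
Step 3: Rate = 150 / 0.23
Step 4: Rate = 652.2 kg/ha

652.2


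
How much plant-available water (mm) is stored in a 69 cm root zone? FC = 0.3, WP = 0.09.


Step 1: Available water = (FC - WP) * depth * 10
Step 2: AW = (0.3 - 0.09) * 69 * 10
Step 3: AW = 0.21 * 69 * 10
Step 4: AW = 144.9 mm

144.9


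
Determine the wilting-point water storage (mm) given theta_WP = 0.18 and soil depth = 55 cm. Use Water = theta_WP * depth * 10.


Step 1: Water (mm) = theta_WP * depth * 10
Step 2: Water = 0.18 * 55 * 10
Step 3: Water = 99.0 mm

99.0


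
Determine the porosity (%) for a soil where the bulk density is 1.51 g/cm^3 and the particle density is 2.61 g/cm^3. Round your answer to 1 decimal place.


Step 1: Formula: n = 100 * (1 - BD / PD)
Step 2: n = 100 * (1 - 1.51 / 2.61)
Step 3: n = 100 * (1 - 0.57854)
Step 4: n = 42.1%

42.1


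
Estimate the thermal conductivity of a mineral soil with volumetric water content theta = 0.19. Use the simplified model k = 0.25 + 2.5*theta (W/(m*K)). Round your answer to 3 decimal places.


Step 1: k = 0.25 + 2.5 * theta
Step 2: k = 0.25 + 2.5 * 0.19
Step 3: k = 0.25 + 0.475
Step 4: k = 0.725 W/(m*K)

0.725


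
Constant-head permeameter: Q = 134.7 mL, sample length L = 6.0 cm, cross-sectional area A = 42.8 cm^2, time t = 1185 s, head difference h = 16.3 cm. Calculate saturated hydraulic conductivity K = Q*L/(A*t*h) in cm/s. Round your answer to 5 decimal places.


Step 1: K = Q * L / (A * t * h)
Step 2: Numerator = 134.7 * 6.0 = 808.2
Step 3: Denominator = 42.8 * 1185 * 16.3 = 826703.4
Step 4: K = 808.2 / 826703.4 = 0.00098 cm/s

0.00098


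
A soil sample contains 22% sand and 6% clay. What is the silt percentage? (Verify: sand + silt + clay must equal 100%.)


Step 1: sand + silt + clay = 100%
Step 2: silt = 100 - sand - clay
Step 3: silt = 100 - 22 - 6
Step 4: silt = 72%

72


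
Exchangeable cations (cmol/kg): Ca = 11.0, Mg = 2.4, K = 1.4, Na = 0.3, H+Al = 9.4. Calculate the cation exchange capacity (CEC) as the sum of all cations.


Step 1: CEC = Ca + Mg + K + Na + (H+Al)
Step 2: CEC = 11.0 + 2.4 + 1.4 + 0.3 + 9.4
Step 3: CEC = 24.5 cmol/kg

24.5


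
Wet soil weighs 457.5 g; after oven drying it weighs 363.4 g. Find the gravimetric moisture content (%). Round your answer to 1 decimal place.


Step 1: Water mass = wet - dry = 457.5 - 363.4 = 94.1 g
Step 2: w = 100 * water mass / dry mass
Step 3: w = 100 * 94.1 / 363.4 = 25.9%

25.9


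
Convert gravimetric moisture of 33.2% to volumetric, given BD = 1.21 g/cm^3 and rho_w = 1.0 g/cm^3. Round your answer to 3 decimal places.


Step 1: theta = (w / 100) * BD / rho_w
Step 2: theta = (33.2 / 100) * 1.21 / 1.0
Step 3: theta = 0.332 * 1.21
Step 4: theta = 0.402

0.402


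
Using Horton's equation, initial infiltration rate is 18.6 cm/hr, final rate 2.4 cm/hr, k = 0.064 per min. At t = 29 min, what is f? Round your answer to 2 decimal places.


Step 1: f = fc + (f0 - fc) * exp(-k * t)
Step 2: exp(-0.064 * 29) = 0.156297
Step 3: f = 2.4 + (18.6 - 2.4) * 0.156297
Step 4: f = 2.4 + 16.2 * 0.156297
Step 5: f = 4.93 cm/hr

4.93


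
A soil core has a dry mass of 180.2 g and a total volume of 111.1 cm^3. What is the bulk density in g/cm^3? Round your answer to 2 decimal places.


Step 1: Identify the formula: BD = dry mass / volume
Step 2: Substitute values: BD = 180.2 / 111.1
Step 3: BD = 1.62 g/cm^3

1.62


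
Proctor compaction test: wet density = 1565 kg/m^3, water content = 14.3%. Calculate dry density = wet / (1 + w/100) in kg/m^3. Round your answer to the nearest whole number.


Step 1: Dry density = wet density / (1 + w/100)
Step 2: Dry density = 1565 / (1 + 14.3/100)
Step 3: Dry density = 1565 / 1.143
Step 4: Dry density = 1369 kg/m^3

1369


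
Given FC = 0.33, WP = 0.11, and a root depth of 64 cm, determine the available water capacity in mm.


Step 1: Available water = (FC - WP) * depth * 10
Step 2: AW = (0.33 - 0.11) * 64 * 10
Step 3: AW = 0.22 * 64 * 10
Step 4: AW = 140.8 mm

140.8


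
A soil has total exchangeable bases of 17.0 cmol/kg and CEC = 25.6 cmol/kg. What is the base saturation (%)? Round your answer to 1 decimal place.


Step 1: BS = 100 * (sum of bases) / CEC
Step 2: BS = 100 * 17.0 / 25.6
Step 3: BS = 66.4%

66.4


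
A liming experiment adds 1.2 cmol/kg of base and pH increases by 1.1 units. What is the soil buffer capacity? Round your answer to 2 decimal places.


Step 1: BC = change in base / change in pH
Step 2: BC = 1.2 / 1.1
Step 3: BC = 1.09 cmol/(kg*pH unit)

1.09


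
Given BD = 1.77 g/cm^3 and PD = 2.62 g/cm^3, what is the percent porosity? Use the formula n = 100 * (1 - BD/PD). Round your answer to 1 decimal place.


Step 1: Formula: n = 100 * (1 - BD / PD)
Step 2: n = 100 * (1 - 1.77 / 2.62)
Step 3: n = 100 * (1 - 0.67557)
Step 4: n = 32.4%

32.4


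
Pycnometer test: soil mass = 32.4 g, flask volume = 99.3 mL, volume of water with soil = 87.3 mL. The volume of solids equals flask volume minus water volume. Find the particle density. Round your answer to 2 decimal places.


Step 1: Volume of solids = flask volume - water volume with soil
Step 2: V_solids = 99.3 - 87.3 = 12.0 mL
Step 3: Particle density = mass / V_solids = 32.4 / 12.0 = 2.7 g/cm^3

2.7


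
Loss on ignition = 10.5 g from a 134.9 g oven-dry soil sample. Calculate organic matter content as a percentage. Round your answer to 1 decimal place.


Step 1: OM% = 100 * LOI / sample mass
Step 2: OM = 100 * 10.5 / 134.9
Step 3: OM = 7.8%

7.8


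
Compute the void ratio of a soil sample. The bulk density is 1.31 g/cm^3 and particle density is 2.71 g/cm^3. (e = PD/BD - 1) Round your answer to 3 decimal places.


Step 1: e = PD / BD - 1
Step 2: e = 2.71 / 1.31 - 1
Step 3: e = 2.0687 - 1
Step 4: e = 1.069

1.069


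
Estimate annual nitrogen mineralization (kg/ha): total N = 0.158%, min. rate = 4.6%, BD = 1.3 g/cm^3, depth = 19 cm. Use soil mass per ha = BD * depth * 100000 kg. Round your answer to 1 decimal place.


Step 1: Soil mass per ha = BD * depth * 100000 = 1.3 * 19 * 100000 = 2470000 kg
Step 2: Total N pool = soil mass * N%/100 = 2470000 * 0.158/100 = 3902.6 kg/ha
Step 3: N mineralized = N pool * rate%/100 = 3902.6 * 4.6/100 = 179.5 kg/ha/yr

179.5


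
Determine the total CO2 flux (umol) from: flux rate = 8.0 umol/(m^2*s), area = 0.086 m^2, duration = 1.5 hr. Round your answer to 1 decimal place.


Step 1: Convert time to seconds: 1.5 hr * 3600 = 5400.0 s
Step 2: Total = flux * area * time_s
Step 3: Total = 8.0 * 0.086 * 5400.0
Step 4: Total = 3715.2 umol

3715.2


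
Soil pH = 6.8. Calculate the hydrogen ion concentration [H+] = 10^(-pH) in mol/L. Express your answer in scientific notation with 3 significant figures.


Step 1: [H+] = 10^(-pH)
Step 2: [H+] = 10^(-6.8)
Step 3: [H+] = 1.58e-07 mol/L

1.58e-07


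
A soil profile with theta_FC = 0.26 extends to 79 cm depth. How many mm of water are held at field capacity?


Step 1: Water (mm) = theta_FC * depth (cm) * 10
Step 2: Water = 0.26 * 79 * 10
Step 3: Water = 205.4 mm

205.4


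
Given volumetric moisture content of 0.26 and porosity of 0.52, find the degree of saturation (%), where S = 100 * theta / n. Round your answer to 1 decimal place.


Step 1: S = 100 * theta_v / n
Step 2: S = 100 * 0.26 / 0.52
Step 3: S = 50.0%

50.0


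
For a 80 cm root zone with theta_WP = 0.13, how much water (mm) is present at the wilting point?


Step 1: Water (mm) = theta_WP * depth * 10
Step 2: Water = 0.13 * 80 * 10
Step 3: Water = 104.0 mm

104.0


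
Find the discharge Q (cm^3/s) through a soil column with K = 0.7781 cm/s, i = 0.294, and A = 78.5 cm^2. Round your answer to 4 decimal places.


Step 1: Apply Darcy's law: Q = K * i * A
Step 2: Q = 0.7781 * 0.294 * 78.5
Step 3: Q = 17.9578 cm^3/s

17.9578


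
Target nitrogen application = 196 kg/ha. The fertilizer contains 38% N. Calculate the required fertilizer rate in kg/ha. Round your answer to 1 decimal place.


Step 1: Fertilizer rate = target N / (N content / 100)
Step 2: Rate = 196 / (38 / 100)
Step 3: Rate = 196 / 0.38
Step 4: Rate = 515.8 kg/ha

515.8


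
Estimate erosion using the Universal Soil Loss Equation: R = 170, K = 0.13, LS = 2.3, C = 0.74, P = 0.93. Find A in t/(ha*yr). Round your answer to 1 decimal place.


Step 1: A = R * K * LS * C * P
Step 2: R * K = 170 * 0.13 = 22.1
Step 3: (R*K) * LS = 22.1 * 2.3 = 50.83
Step 4: * C * P = 50.83 * 0.74 * 0.93 = 35.0
Step 5: A = 35.0 t/(ha*yr)

35.0


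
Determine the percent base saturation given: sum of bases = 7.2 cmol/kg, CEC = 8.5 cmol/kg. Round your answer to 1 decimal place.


Step 1: BS = 100 * (sum of bases) / CEC
Step 2: BS = 100 * 7.2 / 8.5
Step 3: BS = 84.7%

84.7


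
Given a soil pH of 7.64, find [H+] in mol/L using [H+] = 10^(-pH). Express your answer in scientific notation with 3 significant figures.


Step 1: [H+] = 10^(-pH)
Step 2: [H+] = 10^(-7.64)
Step 3: [H+] = 2.29e-08 mol/L

2.29e-08


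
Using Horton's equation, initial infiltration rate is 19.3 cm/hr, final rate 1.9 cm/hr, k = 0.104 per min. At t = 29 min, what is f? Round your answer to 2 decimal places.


Step 1: f = fc + (f0 - fc) * exp(-k * t)
Step 2: exp(-0.104 * 29) = 0.048997
Step 3: f = 1.9 + (19.3 - 1.9) * 0.048997
Step 4: f = 1.9 + 17.4 * 0.048997
Step 5: f = 2.75 cm/hr

2.75


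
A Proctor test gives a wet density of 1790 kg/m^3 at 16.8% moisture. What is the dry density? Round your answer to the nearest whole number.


Step 1: Dry density = wet density / (1 + w/100)
Step 2: Dry density = 1790 / (1 + 16.8/100)
Step 3: Dry density = 1790 / 1.168
Step 4: Dry density = 1533 kg/m^3

1533


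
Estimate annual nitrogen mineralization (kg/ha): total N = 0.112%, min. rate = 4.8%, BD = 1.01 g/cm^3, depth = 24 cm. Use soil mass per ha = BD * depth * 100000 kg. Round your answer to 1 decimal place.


Step 1: Soil mass per ha = BD * depth * 100000 = 1.01 * 24 * 100000 = 2424000 kg
Step 2: Total N pool = soil mass * N%/100 = 2424000 * 0.112/100 = 2714.88 kg/ha
Step 3: N mineralized = N pool * rate%/100 = 2714.88 * 4.8/100 = 130.3 kg/ha/yr

130.3


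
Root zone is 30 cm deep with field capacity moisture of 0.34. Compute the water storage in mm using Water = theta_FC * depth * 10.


Step 1: Water (mm) = theta_FC * depth (cm) * 10
Step 2: Water = 0.34 * 30 * 10
Step 3: Water = 102.0 mm

102.0


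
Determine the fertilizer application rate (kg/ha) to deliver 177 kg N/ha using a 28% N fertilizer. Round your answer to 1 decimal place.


Step 1: Fertilizer rate = target N / (N content / 100)
Step 2: Rate = 177 / (28 / 100)
Step 3: Rate = 177 / 0.28
Step 4: Rate = 632.1 kg/ha

632.1


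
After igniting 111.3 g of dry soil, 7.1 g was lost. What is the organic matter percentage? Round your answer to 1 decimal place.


Step 1: OM% = 100 * LOI / sample mass
Step 2: OM = 100 * 7.1 / 111.3
Step 3: OM = 6.4%

6.4
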